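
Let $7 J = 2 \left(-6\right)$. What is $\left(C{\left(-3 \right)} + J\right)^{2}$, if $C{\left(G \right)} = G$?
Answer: $\frac{1089}{49} \approx 22.224$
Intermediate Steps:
$J = - \frac{12}{7}$ ($J = \frac{2 \left(-6\right)}{7} = \frac{1}{7} \left(-12\right) = - \frac{12}{7} \approx -1.7143$)
$\left(C{\left(-3 \right)} + J\right)^{2} = \left(-3 - \frac{12}{7}\right)^{2} = \left(- \frac{33}{7}\right)^{2} = \frac{1089}{49}$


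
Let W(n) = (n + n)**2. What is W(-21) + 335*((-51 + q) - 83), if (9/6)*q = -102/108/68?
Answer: -4657943/108 ≈ -43129.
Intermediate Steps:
W(n) = 4*n**2 (W(n) = (2*n)**2 = 4*n**2)
q = -1/108 (q = 2*(-102/108/68)/3 = 2*(-102*1/108*(1/68))/3 = 2*(-17/18*1/68)/3 = (2/3)*(-1/72) = -1/108 ≈ -0.0092593)
W(-21) + 335*((-51 + q) - 83) = 4*(-21)**2 + 335*((-51 - 1/108) - 83) = 4*441 + 335*(-5509/108 - 83) = 1764 + 335*(-14473/108) = 1764 - 4848455/108 = -4657943/108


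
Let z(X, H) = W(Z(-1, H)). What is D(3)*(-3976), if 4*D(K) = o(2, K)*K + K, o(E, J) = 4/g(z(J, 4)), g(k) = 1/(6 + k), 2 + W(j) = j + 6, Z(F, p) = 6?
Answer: -193830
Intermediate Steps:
W(j) = 4 + j (W(j) = -2 + (j + 6) = -2 + (6 + j) = 4 + j)
z(X, H) = 10 (z(X, H) = 4 + 6 = 10)
o(E, J) = 64 (o(E, J) = 4/(1/(6 + 10)) = 4/(1/16) = 4*16 = 64)
D(K) = 65*K/4 (D(K) = (64*K + K)/4 = (65*K)/4 = 65*K/4)
D(3)*(-3976) = ((65/4)*3)*(-3976) = (195/4)*(-3976) = -193830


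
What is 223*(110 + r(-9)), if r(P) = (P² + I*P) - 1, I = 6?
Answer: 30328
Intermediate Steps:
r(P) = -1 + P² + 6*P (r(P) = (P² + 6*P) - 1 = -1 + P² + 6*P)
223*(110 + r(-9)) = 223*(110 + (-1 + (-9)² + 6*(-9))) = 223*(110 + (-1 + 81 - 54)) = 223*(110 + 26) = 223*136 = 30328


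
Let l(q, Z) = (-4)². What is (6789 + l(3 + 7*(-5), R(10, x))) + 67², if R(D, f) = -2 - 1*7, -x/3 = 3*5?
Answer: 11294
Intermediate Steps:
x = -45 (x = -9*5 = -3*15 = -45)
R(D, f) = -9 (R(D, f) = -2 - 7 = -9)
l(q, Z) = 16
(6789 + l(3 + 7*(-5), R(10, x))) + 67² = (6789 + 16) + 67² = 6805 + 4489 = 11294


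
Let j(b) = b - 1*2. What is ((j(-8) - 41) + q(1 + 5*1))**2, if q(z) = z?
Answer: 2025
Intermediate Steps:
j(b) = -2 + b (j(b) = b - 2 = -2 + b)
((j(-8) - 41) + q(1 + 5*1))**2 = (((-2 - 8) - 41) + (1 + 5*1))**2 = ((-10 - 41) + (1 + 5))**2 = (-51 + 6)**2 = (-45)**2 = 2025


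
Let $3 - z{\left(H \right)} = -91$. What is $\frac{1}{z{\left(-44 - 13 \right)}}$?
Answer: $\frac{1}{94} \approx 0.010638$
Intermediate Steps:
$z{\left(H \right)} = 94$ ($z{\left(H \right)} = 3 - -91 = 3 + 91 = 94$)
$\frac{1}{z{\left(-44 - 13 \right)}} = \frac{1}{94}$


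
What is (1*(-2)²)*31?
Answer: 124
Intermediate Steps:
(1*(-2)²)*31 = (1*4)*31 = 4*31 = 124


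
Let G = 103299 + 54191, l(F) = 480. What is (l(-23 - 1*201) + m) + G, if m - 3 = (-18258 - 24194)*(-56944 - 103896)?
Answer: 6828137653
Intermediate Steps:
G = 157490
m = 6827979683 (m = 3 + (-18258 - 24194)*(-56944 - 103896) = 3 - 42452*(-160840) = 3 + 6827979680 = 6827979683)
(l(-23 - 1*201) + m) + G = (480 + 6827979683) + 157490 = 6827980163 + 157490 = 6828137653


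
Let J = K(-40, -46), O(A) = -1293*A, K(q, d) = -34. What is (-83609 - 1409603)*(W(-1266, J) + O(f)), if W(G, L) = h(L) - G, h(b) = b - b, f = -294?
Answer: -569523002496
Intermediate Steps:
h(b) = 0
J = -34
W(G, L) = -G (W(G, L) = 0 - G = -G)
(-83609 - 1409603)*(W(-1266, J) + O(f)) = (-83609 - 1409603)*(-1*(-1266) - 1293*(-294)) = -1493212*(1266 + 380142) = -1493212*381408 = -569523002496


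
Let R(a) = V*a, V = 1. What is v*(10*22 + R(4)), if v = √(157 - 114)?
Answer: 224*√43 ≈ 1468.9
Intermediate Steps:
R(a) = a (R(a) = 1*a = a)
v = √43 ≈ 6.5574
v*(10*22 + R(4)) = √43*(10*22 + 4) = √43*(220 + 4) = √43*224 = 224*√43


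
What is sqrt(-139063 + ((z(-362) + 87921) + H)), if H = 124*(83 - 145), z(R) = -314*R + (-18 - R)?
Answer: sqrt(55182) ≈ 234.91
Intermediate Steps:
z(R) = -18 - 315*R
H = -7688 (H = 124*(-62) = -7688)
sqrt(-139063 + ((z(-362) + 87921) + H)) = sqrt(-139063 + (((-18 - 315*(-362)) + 87921) - 7688)) = sqrt(-139063 + (((-18 + 114030) + 87921) - 7688)) = sqrt(-139063 + ((114012 + 87921) - 7688)) = sqrt(-139063 + (201933 - 7688)) = sqrt(-139063 + 194245) = sqrt(55182)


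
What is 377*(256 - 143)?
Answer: 42601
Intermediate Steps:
377*(256 - 143) = 377*113 = 42601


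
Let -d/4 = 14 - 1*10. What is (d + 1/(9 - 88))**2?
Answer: 1600225/6241 ≈ 256.41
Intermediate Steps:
d = -16 (d = -4*(14 - 1*10) = -4*(14 - 10) = -4*4 = -16)
(d + 1/(9 - 88))**2 = (-16 + 1/(9 - 88))**2 = (-16 + 1/(-79))**2 = (-16 - 1/79)**2 = (-1265/79)**2 = 1600225/6241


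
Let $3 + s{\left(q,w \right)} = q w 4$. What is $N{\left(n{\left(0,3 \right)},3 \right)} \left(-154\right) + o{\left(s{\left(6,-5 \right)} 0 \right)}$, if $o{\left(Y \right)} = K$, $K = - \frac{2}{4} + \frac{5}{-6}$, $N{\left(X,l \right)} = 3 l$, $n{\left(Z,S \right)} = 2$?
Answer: $- \frac{4162}{3} \approx -1387.3$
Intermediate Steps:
$s{\left(q,w \right)} = -3 + 4 q w$ ($s{\left(q,w \right)} = -3 + q w 4 = -3 + 4 q w$)
$K = - \frac{4}{3}$ ($K = \left(-2\right) \frac{1}{4} + 5 \left(- \frac{1}{6}\right) = - \frac{1}{2} - \frac{5}{6} = - \frac{4}{3} \approx -1.3333$)
$o{\left(Y \right)} = - \frac{4}{3}$
$N{\left(n{\left(0,3 \right)},3 \right)} \left(-154\right) + o{\left(s{\left(6,-5 \right)} 0 \right)} = 3 \cdot 3 \left(-154\right) - \frac{4}{3} = 9 \left(-154\right) - \frac{4}{3} = -1386 - \frac{4}{3} = - \frac{4162}{3}$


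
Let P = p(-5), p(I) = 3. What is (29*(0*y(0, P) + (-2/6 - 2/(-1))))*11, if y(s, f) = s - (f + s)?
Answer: 1595/3 ≈ 531.67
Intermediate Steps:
P = 3
y(s, f) = -f (y(s, f) = s + (-f - s) = -f)
(29*(0*y(0, P) + (-2/6 - 2/(-1))))*11 = (29*(0*(-1*3) + (-2/6 - 2/(-1))))*11 = (29*(0*(-3) + (-2*1/6 - 2*(-1))))*11 = (29*(0 + (-1/3 + 2)))*11 = (29*(0 + 5/3))*11 = (29*(5/3))*11 = (145/3)*11 = 1595/3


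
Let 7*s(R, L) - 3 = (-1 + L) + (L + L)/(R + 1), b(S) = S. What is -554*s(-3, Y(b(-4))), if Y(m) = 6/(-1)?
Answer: -1108/7 ≈ -158.29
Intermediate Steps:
Y(m) = -6 (Y(m) = 6*(-1) = -6)
s(R, L) = 2/7 + L/7 + 2*L/(7*(1 + R)) (s(R, L) = 3/7 + ((-1 + L) + (L + L)/(R + 1))/7 = 3/7 + ((-1 + L) + (2*L)/(1 + R))/7 = 3/7 + ((-1 + L) + 2*L/(1 + R))/7 = 3/7 + (-1 + L + 2*L/(1 + R))/7 = 3/7 + (-⅐ + L/7 + 2*L/(7*(1 + R))) = 2/7 + L/7 + 2*L/(7*(1 + R)))
-554*s(-3, Y(b(-4))) = -554*(2 + 2*(-3) + 3*(-6) - 6*(-3))/(7*(1 - 3)) = -554*(2 - 6 - 18 + 18)/(7*(-2)) = -554*(-1)*(-4)/(7*2) = -554*2/7 = -1108/7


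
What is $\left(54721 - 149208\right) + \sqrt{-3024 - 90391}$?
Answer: $-94487 + i \sqrt{93415} \approx -94487.0 + 305.64 i$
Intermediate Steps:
$\left(54721 - 149208\right) + \sqrt{-3024 - 90391} = -94487 + \sqrt{-93415} = -94487 + i \sqrt{93415}$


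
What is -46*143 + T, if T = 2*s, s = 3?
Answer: -6572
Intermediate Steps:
T = 6 (T = 2*3 = 6)
-46*143 + T = -46*143 + 6 = -6578 + 6 = -6572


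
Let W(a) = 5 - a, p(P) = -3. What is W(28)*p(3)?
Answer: 69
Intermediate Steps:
W(28)*p(3) = (5 - 1*28)*(-3) = (5 - 28)*(-3) = -23*(-3) = 69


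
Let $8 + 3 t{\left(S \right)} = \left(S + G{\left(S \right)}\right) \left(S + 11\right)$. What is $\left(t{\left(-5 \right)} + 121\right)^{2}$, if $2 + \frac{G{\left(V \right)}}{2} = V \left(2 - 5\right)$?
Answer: $\frac{231361}{9} \approx 25707.0$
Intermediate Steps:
$G{\left(V \right)} = -4 - 6 V$ ($G{\left(V \right)} = -4 + 2 V \left(2 - 5\right) = -4 + 2 V \left(-3\right) = -4 + 2 \left(- 3 V\right) = -4 - 6 V$)
$t{\left(S \right)} = - \frac{8}{3} + \frac{\left(-4 - 5 S\right) \left(11 + S\right)}{3}$ ($t{\left(S \right)} = - \frac{8}{3} + \frac{\left(S - \left(4 + 6 S\right)\right) \left(S + 11\right)}{3} = - \frac{8}{3} + \frac{\left(-4 - 5 S\right) \left(11 + S\right)}{3}$)
$\left(t{\left(-5 \right)} + 121\right)^{2} = \left(\left(- \frac{52}{3} - - \frac{295}{3} - \frac{5 \left(-5\right)^{2}}{3}\right) + 121\right)^{2} = \left(\left(- \frac{52}{3} + \frac{295}{3} - \frac{125}{3}\right) + 121\right)^{2} = \left(\frac{118}{3} + 121\right)^{2} = \left(\frac{481}{3}\right)^{2} = \frac{231361}{9}$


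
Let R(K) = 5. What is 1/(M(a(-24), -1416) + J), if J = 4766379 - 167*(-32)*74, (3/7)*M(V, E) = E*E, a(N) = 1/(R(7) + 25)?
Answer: 1/9840299 ≈ 1.0162e-7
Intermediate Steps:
a(N) = 1/30 (a(N) = 1/(5 + 25) = 1/30)
M(V, E) = 7*E**2/3 (M(V, E) = 7*(E*E)/3 = 7*E**2/3)
J = 5161835 (J = 4766379 + 5344*74 = 4766379 + 395456 = 5161835)
1/(M(a(-24), -1416) + J) = 1/((7/3)*(-1416)**2 + 5161835) = 1/((7/3)*2005056 + 5161835) = 1/(4678464 + 5161835) = 1/9840299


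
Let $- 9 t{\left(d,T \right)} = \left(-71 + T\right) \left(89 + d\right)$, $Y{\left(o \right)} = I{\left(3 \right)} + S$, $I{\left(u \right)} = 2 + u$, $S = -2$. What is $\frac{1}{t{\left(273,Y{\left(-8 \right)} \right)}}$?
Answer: $\frac{9}{24616} \approx 0.00036562$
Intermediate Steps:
$Y{\left(o \right)} = 3$ ($Y{\left(o \right)} = \left(2 + 3\right) - 2 = 5 - 2 = 3$)
$t{\left(d,T \right)} = - \frac{\left(-71 + T\right) \left(89 + d\right)}{9}$
$\frac{1}{t{\left(273,Y{\left(-8 \right)} \right)}} = \frac{1}{\frac{6319}{9} - \frac{89}{3} + \frac{71}{9} \cdot 273 - \frac{1}{3} \cdot 273} = \frac{1}{\frac{6319}{9} - \frac{89}{3} + \frac{6461}{3} - 91} = \frac{1}{\frac{24616}{9}} = \frac{9}{24616}$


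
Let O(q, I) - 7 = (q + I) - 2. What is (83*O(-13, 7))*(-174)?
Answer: 14442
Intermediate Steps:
O(q, I) = 5 + I + q (O(q, I) = 7 + ((q + I) - 2) = 7 + ((I + q) - 2) = 7 + (-2 + I + q) = 5 + I + q)
(83*O(-13, 7))*(-174) = (83*(5 + 7 - 13))*(-174) = (83*(-1))*(-174) = -83*(-174) = 14442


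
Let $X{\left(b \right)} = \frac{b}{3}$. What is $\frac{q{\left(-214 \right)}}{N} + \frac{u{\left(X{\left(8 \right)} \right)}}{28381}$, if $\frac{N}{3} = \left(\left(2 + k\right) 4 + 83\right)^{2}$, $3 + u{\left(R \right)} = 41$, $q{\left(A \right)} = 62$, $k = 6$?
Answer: $\frac{3267272}{1126016175} \approx 0.0029016$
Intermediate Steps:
$X{\left(b \right)} = \frac{b}{3}$ ($X{\left(b \right)} = b \frac{1}{3} = \frac{b}{3}$)
$u{\left(R \right)} = 38$ ($u{\left(R \right)} = -3 + 41 = 38$)
$N = 39675$ ($N = 3 \left(\left(2 + 6\right) 4 + 83\right)^{2} = 3 \left(8 \cdot 4 + 83\right)^{2} = 3 \left(32 + 83\right)^{2} = 3 \cdot 115^{2} = 3 \cdot 13225 = 39675$)
$\frac{q{\left(-214 \right)}}{N} + \frac{u{\left(X{\left(8 \right)} \right)}}{28381} = \frac{62}{39675} + \frac{38}{28381} = \frac{3267272}{1126016175}$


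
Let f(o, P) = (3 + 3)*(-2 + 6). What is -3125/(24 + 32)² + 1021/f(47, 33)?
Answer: 390857/9408 ≈ 41.545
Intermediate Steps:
f(o, P) = 24 (f(o, P) = 6*4 = 24)
-3125/(24 + 32)² + 1021/f(47, 33) = -3125/(24 + 32)² + 1021/24 = -3125/(56²) + 1021*(1/24) = -3125/3136 + 1021/24 = 390857/9408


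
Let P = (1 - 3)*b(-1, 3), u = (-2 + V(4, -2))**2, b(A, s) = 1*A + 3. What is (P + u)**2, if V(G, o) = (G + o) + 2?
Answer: 0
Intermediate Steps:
V(G, o) = 2 + G + o
b(A, s) = 3 + A (b(A, s) = A + 3 = 3 + A)
u = 4 (u = (-2 + (2 + 4 - 2))**2 = (-2 + 4)**2 = 2**2 = 4)
P = -4 (P = (1 - 3)*(3 - 1) = -2*2 = -4)
(P + u)**2 = (-4 + 4)**2 = 0**2 = 0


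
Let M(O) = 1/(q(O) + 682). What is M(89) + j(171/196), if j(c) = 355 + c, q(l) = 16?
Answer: 24343197/68404 ≈ 355.87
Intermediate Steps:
M(O) = 1/698 (M(O) = 1/(16 + 682) = 1/698)
M(89) + j(171/196) = 1/698 + (355 + 171/196) = 1/698 + 69751/196 = 24343197/68404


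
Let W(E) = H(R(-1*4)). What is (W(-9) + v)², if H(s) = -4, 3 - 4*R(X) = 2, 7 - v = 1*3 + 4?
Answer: 16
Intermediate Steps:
v = 0 (v = 7 - (1*3 + 4) = 7 - (3 + 4) = 7 - 1*7 = 7 - 7 = 0)
R(X) = ¼ (R(X) = ¾ - ¼*2 = ¾ - ½ = ¼)
W(E) = -4
(W(-9) + v)² = (-4 + 0)² = (-4)² = 16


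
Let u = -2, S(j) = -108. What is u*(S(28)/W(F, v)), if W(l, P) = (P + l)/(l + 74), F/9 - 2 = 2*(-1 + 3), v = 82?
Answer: 3456/17 ≈ 203.29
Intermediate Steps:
F = 54 (F = 18 + 9*(2*(-1 + 3)) = 18 + 9*(2*2) = 18 + 9*4 = 18 + 36 = 54)
W(l, P) = (P + l)/(74 + l)
u*(S(28)/W(F, v)) = -(-216)/((82 + 54)/(74 + 54)) = -(-216)/(136/128) = -(-216)/((1/128)*136) = -(-216)/17/16 = -(-216)*16/17 = -2*(-1728/17) = 3456/17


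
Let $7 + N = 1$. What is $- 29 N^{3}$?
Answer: $6264$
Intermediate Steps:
$N = -6$ ($N = -7 + 1 = -6$)
$- 29 N^{3} = - 29 \left(-6\right)^{3} = \left(-29\right) \left(-216\right) = 6264$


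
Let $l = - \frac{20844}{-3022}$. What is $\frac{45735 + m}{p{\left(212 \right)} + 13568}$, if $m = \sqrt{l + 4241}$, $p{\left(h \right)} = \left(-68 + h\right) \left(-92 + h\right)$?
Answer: $\frac{45735}{30848} + \frac{\sqrt{9698463803}}{46611328} \approx 1.4847$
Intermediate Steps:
$p{\left(h \right)} = \left(-92 + h\right) \left(-68 + h\right)$
$l = \frac{10422}{1511}$ ($l = \left(-20844\right) \left(- \frac{1}{3022}\right) = \frac{10422}{1511} \approx 6.8974$)
$m = \frac{\sqrt{9698463803}}{1511}$ ($m = \sqrt{\frac{10422}{1511} + 4241} = \sqrt{\frac{6418573}{1511}} = \frac{\sqrt{9698463803}}{1511} \approx 65.176$)
$\frac{45735 + m}{p{\left(212 \right)} + 13568} = \frac{45735 + \frac{\sqrt{9698463803}}{1511}}{\left(6256 + 212^{2} - 33920\right) + 13568} = \frac{45735 + \frac{\sqrt{9698463803}}{1511}}{\left(6256 + 44944 - 33920\right) + 13568} = \frac{45735 + \frac{\sqrt{9698463803}}{1511}}{17280 + 13568} = \frac{45735 + \frac{\sqrt{9698463803}}{1511}}{30848} = \left(45735 + \frac{\sqrt{9698463803}}{1511}\right) \frac{1}{30848} = \frac{45735}{30848} + \frac{\sqrt{9698463803}}{46611328}$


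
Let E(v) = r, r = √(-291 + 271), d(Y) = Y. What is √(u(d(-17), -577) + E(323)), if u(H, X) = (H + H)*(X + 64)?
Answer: √(17442 + 2*I*√5) ≈ 132.07 + 0.017*I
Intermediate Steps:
r = 2*I*√5 (r = √(-20) = 2*I*√5 ≈ 4.4721*I)
u(H, X) = 2*H*(64 + X) (u(H, X) = (2*H)*(64 + X) = 2*H*(64 + X))
E(v) = 2*I*√5
√(u(d(-17), -577) + E(323)) = √(2*(-17)*(64 - 577) + 2*I*√5) = √(2*(-17)*(-513) + 2*I*√5) = √(17442 + 2*I*√5)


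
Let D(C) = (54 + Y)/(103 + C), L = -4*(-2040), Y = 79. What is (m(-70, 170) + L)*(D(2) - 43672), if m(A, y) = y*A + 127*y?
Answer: -779522590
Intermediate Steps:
m(A, y) = 127*y + A*y (m(A, y) = A*y + 127*y = 127*y + A*y)
L = 8160
D(C) = 133/(103 + C) (D(C) = (54 + 79)/(103 + C) = 133/(103 + C))
(m(-70, 170) + L)*(D(2) - 43672) = (170*(127 - 70) + 8160)*(133/(103 + 2) - 43672) = (170*57 + 8160)*(133/105 - 43672) = (9690 + 8160)*(133*(1/105) - 43672) = 17850*(19/15 - 43672) = 17850*(-655061/15) = -779522590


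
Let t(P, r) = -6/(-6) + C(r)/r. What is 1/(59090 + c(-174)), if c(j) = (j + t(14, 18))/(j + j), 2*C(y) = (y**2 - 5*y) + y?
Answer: 174/10281743 ≈ 1.6923e-5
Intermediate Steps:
C(y) = y**2/2 - 2*y (C(y) = ((y**2 - 5*y) + y)/2 = (y**2 - 4*y)/2 = y**2/2 - 2*y)
t(P, r) = -1 + r/2 (t(P, r) = -6/(-6) + (r*(-4 + r)/2)/r = -6*(-1/6) + (-2 + r/2) = 1 + (-2 + r/2) = -1 + r/2)
c(j) = (8 + j)/(2*j) (c(j) = (j + (-1 + (1/2)*18))/(j + j) = (j + (-1 + 9))/((2*j)) = (j + 8)*(1/(2*j)) = (8 + j)*(1/(2*j)) = (8 + j)/(2*j))
1/(59090 + c(-174)) = 1/(59090 + (1/2)*(8 - 174)/(-174)) = 1/(59090 + (1/2)*(-1/174)*(-166)) = 1/(59090 + 83/174) = 1/(10281743/174) = 174/10281743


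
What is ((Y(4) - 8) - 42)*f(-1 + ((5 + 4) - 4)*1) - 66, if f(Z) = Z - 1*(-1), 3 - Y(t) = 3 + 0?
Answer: -316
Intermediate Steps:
Y(t) = 0 (Y(t) = 3 - (3 + 0) = 3 - 1*3 = 3 - 3 = 0)
f(Z) = 1 + Z (f(Z) = Z + 1 = 1 + Z)
((Y(4) - 8) - 42)*f(-1 + ((5 + 4) - 4)*1) - 66 = ((0 - 8) - 42)*(1 + (-1 + ((5 + 4) - 4)*1)) - 66 = (-8 - 42)*(1 + (-1 + (9 - 4)*1)) - 66 = -50*(1 + (-1 + 5*1)) - 66 = -50*(1 + (-1 + 5)) - 66 = -50*(1 + 4) - 66 = -50*5 - 66 = -250 - 66 = -316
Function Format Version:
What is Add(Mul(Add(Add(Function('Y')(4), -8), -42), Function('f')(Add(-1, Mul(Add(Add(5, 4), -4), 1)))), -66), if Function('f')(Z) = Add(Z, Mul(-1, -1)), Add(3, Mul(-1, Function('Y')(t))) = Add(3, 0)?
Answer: -316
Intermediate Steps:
Function('Y')(t) = 0 (Function('Y')(t) = Add(3, Mul(-1, Add(3, 0))) = Add(3, Mul(-1, 3)) = Add(3, -3) = 0)
Function('f')(Z) = Add(1, Z) (Function('f')(Z) = Add(Z, 1) = Add(1, Z))
Add(Mul(Add(Add(Function('Y')(4), -8), -42), Function('f')(Add(-1, Mul(Add(Add(5, 4), -4), 1)))), -66) = Add(Mul(Add(Add(0, -8), -42), Add(1, Add(-1, Mul(Add(Add(5, 4), -4), 1)))), -66) = Add(Mul(Add(-8, -42), Add(1, Add(-1, Mul(Add(9, -4), 1)))), -66) = Add(Mul(-50, Add(1, Add(-1, Mul(5, 1)))), -66) = Add(Mul(-50, Add(1, Add(-1, 5))), -66) = Add(Mul(-50, Add(1, 4)), -66) = Add(Mul(-50, 5), -66) = Add(-250, -66) = -316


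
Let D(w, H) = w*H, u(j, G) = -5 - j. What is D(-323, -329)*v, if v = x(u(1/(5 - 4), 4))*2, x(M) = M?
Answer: -1275204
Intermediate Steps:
v = -12 (v = (-5 - 1/(5 - 4))*2 = (-5 - 1/1)*2 = (-5 - 1*1)*2 = (-5 - 1)*2 = -6*2 = -12)
D(w, H) = H*w
D(-323, -329)*v = -329*(-323)*(-12) = 106267*(-12) = -1275204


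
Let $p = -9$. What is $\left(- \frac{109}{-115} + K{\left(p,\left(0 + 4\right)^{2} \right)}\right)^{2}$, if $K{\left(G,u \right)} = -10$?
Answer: $\frac{1083681}{13225} \approx 81.942$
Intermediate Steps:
$\left(- \frac{109}{-115} + K{\left(p,\left(0 + 4\right)^{2} \right)}\right)^{2} = \left(- \frac{109}{-115} - 10\right)^{2} = \left(\left(-109\right) \left(- \frac{1}{115}\right) - 10\right)^{2} = \left(\frac{109}{115} - 10\right)^{2} = \left(- \frac{1041}{115}\right)^{2} = \frac{1083681}{13225}$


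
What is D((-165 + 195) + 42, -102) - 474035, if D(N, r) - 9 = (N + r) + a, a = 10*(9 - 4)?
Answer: -474006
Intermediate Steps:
a = 50 (a = 10*5 = 50)
D(N, r) = 59 + N + r (D(N, r) = 9 + ((N + r) + 50) = 9 + (50 + N + r) = 59 + N + r)
D((-165 + 195) + 42, -102) - 474035 = (59 + ((-165 + 195) + 42) - 102) - 474035 = (59 + (30 + 42) - 102) - 474035 = (59 + 72 - 102) - 474035 = 29 - 474035 = -474006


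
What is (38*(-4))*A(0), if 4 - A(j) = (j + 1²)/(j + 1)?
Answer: -456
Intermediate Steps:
A(j) = 3 (A(j) = 4 - (j + 1²)/(j + 1) = 4 - (j + 1)/(1 + j) = 4 - (1 + j)/(1 + j) = 4 - 1*1 = 4 - 1 = 3)
(38*(-4))*A(0) = (38*(-4))*3 = -152*3 = -456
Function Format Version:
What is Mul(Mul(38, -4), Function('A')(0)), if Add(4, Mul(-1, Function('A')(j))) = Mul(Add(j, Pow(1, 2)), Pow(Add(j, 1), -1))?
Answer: -456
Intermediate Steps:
Function('A')(j) = 3 (Function('A')(j) = Add(4, Mul(-1, Mul(Add(j, Pow(1, 2)), Pow(Add(j, 1), -1)))) = Add(4, Mul(-1, Mul(Add(j, 1), Pow(Add(1, j), -1)))) = Add(4, Mul(-1, Mul(Add(1, j), Pow(Add(1, j), -1)))) = Add(4, Mul(-1, 1)) = Add(4, -1) = 3)
Mul(Mul(38, -4), Function('A')(0)) = Mul(Mul(38, -4), 3) = Mul(-152, 3) = -456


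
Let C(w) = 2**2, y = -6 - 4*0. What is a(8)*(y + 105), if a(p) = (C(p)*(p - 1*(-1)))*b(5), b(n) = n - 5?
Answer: 0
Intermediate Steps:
b(n) = -5 + n
y = -6 (y = -6 + 0 = -6)
C(w) = 4
a(p) = 0 (a(p) = (4*(p - 1*(-1)))*(-5 + 5) = (4*(p + 1))*0 = (4*(1 + p))*0 = (4 + 4*p)*0 = 0)
a(8)*(y + 105) = 0*(-6 + 105) = 0*99 = 0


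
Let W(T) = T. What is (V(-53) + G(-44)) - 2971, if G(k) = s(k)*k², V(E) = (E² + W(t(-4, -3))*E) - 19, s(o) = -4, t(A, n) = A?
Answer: -7713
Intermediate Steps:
V(E) = -19 + E² - 4*E (V(E) = (E² - 4*E) - 19 = -19 + E² - 4*E)
G(k) = -4*k²
(V(-53) + G(-44)) - 2971 = ((-19 + (-53)² - 4*(-53)) - 4*(-44)²) - 2971 = ((-19 + 2809 + 212) - 4*1936) - 2971 = (3002 - 7744) - 2971 = -4742 - 2971 = -7713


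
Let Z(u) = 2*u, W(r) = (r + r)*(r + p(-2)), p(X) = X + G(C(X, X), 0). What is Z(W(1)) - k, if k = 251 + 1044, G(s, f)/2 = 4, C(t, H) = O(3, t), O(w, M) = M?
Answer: -1267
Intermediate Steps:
C(t, H) = t
G(s, f) = 8 (G(s, f) = 2*4 = 8)
k = 1295
p(X) = 8 + X (p(X) = X + 8 = 8 + X)
W(r) = 2*r*(6 + r) (W(r) = (r + r)*(r + (8 - 2)) = (2*r)*(r + 6) = (2*r)*(6 + r) = 2*r*(6 + r))
Z(W(1)) - k = 2*(2*1*(6 + 1)) - 1*1295 = 2*(2*1*7) - 1295 = 2*14 - 1295 = 28 - 1295 = -1267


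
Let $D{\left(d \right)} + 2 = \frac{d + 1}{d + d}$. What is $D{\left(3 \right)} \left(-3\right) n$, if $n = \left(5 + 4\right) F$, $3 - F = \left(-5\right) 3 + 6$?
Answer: $432$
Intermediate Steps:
$D{\left(d \right)} = -2 + \frac{1 + d}{2 d}$ ($D{\left(d \right)} = -2 + \frac{d + 1}{d + d} = -2 + \frac{1 + d}{2 d}$)
$F = 12$ ($F = 3 - \left(\left(-5\right) 3 + 6\right) = 3 - \left(-15 + 6\right) = 3 - -9 = 3 + 9 = 12$)
$n = 108$ ($n = \left(5 + 4\right) 12 = 9 \cdot 12 = 108$)
$D{\left(3 \right)} \left(-3\right) n = \frac{1 - 9}{2 \cdot 3} \left(-3\right) 108 = \frac{1}{2} \cdot \frac{1}{3} \left(1 - 9\right) \left(-3\right) 108 = \frac{1}{2} \cdot \frac{1}{3} \left(-8\right) \left(-3\right) 108 = \left(- \frac{4}{3}\right) \left(-3\right) 108 = 4 \cdot 108 = 432$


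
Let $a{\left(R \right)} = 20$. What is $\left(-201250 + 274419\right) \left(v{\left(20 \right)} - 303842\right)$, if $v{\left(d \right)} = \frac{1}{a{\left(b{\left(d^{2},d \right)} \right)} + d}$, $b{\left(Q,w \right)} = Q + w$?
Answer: $- \frac{889272538751}{40} \approx -2.2232 \cdot 10^{10}$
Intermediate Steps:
$v{\left(d \right)} = \frac{1}{20 + d}$
$\left(-201250 + 274419\right) \left(v{\left(20 \right)} - 303842\right) = \left(-201250 + 274419\right) \left(\frac{1}{20 + 20} - 303842\right) = 73169 \left(\frac{1}{40} - 303842\right) = 73169 \left(- \frac{12153679}{40}\right) = - \frac{889272538751}{40}$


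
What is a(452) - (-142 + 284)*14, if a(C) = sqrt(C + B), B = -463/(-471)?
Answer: -1988 + sqrt(100490205)/471 ≈ -1966.7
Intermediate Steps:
B = 463/471 (B = -463*(-1/471) = 463/471 ≈ 0.98302)
a(C) = sqrt(463/471 + C) (a(C) = sqrt(C + 463/471) = sqrt(463/471 + C))
a(452) - (-142 + 284)*14 = sqrt(218073 + 221841*452)/471 - (-142 + 284)*14 = sqrt(218073 + 100272132)/471 - 142*14 = sqrt(100490205)/471 - 1*1988 = sqrt(100490205)/471 - 1988 = -1988 + sqrt(100490205)/471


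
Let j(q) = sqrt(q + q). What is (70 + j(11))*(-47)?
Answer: -3290 - 47*sqrt(22) ≈ -3510.4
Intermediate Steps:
j(q) = sqrt(2)*sqrt(q) (j(q) = sqrt(2*q) = sqrt(2)*sqrt(q))
(70 + j(11))*(-47) = (70 + sqrt(2)*sqrt(11))*(-47) = (70 + sqrt(22))*(-47) = -3290 - 47*sqrt(22)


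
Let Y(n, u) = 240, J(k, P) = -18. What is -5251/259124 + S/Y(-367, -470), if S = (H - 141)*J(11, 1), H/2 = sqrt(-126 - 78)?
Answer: 27349853/2591240 - 3*I*sqrt(51)/10 ≈ 10.555 - 2.1424*I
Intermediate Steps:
H = 4*I*sqrt(51) (H = 2*sqrt(-126 - 78) = 2*sqrt(-204) = 2*(2*I*sqrt(51)) = 4*I*sqrt(51) ≈ 28.566*I)
S = 2538 - 72*I*sqrt(51) (S = (4*I*sqrt(51) - 141)*(-18) = (-141 + 4*I*sqrt(51))*(-18) = 2538 - 72*I*sqrt(51) ≈ 2538.0 - 514.18*I)
-5251/259124 + S/Y(-367, -470) = -5251/259124 + (2538 - 72*I*sqrt(51))/240 = -5251*1/259124 + (2538 - 72*I*sqrt(51))*(1/240) = -5251/259124 + (423/40 - 3*I*sqrt(51)/10) = 27349853/2591240 - 3*I*sqrt(51)/10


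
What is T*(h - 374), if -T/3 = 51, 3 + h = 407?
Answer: -4590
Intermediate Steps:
h = 404 (h = -3 + 407 = 404)
T = -153 (T = -3*51 = -153)
T*(h - 374) = -153*(404 - 374) = -153*30 = -4590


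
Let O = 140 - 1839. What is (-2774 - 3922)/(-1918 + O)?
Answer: 6696/3617 ≈ 1.8513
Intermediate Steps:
O = -1699
(-2774 - 3922)/(-1918 + O) = (-2774 - 3922)/(-1918 - 1699) = -6696/(-3617) = -6696*(-1/3617) = 6696/3617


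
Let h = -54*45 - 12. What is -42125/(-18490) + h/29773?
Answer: 241807009/110100554 ≈ 2.1962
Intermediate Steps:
h = -2442 (h = -2430 - 12 = -2442)
-42125/(-18490) + h/29773 = -42125/(-18490) - 2442/29773 = -42125*(-1/18490) - 2442*1/29773 = 8425/3698 - 2442/29773 = 241807009/110100554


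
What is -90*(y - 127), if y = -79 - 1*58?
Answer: 23760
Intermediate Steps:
y = -137 (y = -79 - 58 = -137)
-90*(y - 127) = -90*(-137 - 127) = -90*(-264) = 23760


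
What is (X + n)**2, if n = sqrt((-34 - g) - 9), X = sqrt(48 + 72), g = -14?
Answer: 91 + 4*I*sqrt(870) ≈ 91.0 + 117.98*I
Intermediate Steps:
X = 2*sqrt(30) (X = sqrt(120) = 2*sqrt(30) ≈ 10.954)
n = I*sqrt(29) (n = sqrt((-34 - 1*(-14)) - 9) = sqrt((-34 + 14) - 9) = sqrt(-20 - 9) = sqrt(-29) = I*sqrt(29) ≈ 5.3852*I)
(X + n)**2 = (2*sqrt(30) + I*sqrt(29))**2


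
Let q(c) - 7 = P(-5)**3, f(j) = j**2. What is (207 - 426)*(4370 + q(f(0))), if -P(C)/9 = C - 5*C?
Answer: 1276249437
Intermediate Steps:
P(C) = 36*C (P(C) = -9*(C - 5*C) = -(-36)*C = 36*C)
q(c) = -5831993 (q(c) = 7 + (36*(-5))**3 = 7 + (-180)**3 = 7 - 5832000 = -5831993)
(207 - 426)*(4370 + q(f(0))) = (207 - 426)*(4370 - 5831993) = -219*(-5827623) = 1276249437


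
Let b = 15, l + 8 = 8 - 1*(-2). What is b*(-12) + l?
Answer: -178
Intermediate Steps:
l = 2 (l = -8 + (8 - 1*(-2)) = -8 + (8 + 2) = -8 + 10 = 2)
b*(-12) + l = 15*(-12) + 2 = -180 + 2 = -178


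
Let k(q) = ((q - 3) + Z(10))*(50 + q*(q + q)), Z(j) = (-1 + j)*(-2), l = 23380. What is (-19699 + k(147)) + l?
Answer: 5455449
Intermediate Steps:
Z(j) = 2 - 2*j
k(q) = (-21 + q)*(50 + 2*q²) (k(q) = ((q - 3) + (2 - 2*10))*(50 + q*(q + q)) = ((-3 + q) + (2 - 20))*(50 + q*(2*q)) = ((-3 + q) - 18)*(50 + 2*q²) = (-21 + q)*(50 + 2*q²))
(-19699 + k(147)) + l = (-19699 + (-1050 - 42*147² + 2*147³ + 50*147)) + 23380 = (-19699 + (-1050 - 42*21609 + 2*3176523 + 7350)) + 23380 = (-19699 + (-1050 - 907578 + 6353046 + 7350)) + 23380 = (-19699 + 5451768) + 23380 = 5432069 + 23380 = 5455449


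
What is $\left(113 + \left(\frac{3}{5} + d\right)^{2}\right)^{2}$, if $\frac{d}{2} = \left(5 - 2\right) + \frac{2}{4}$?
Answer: $\frac{18224361}{625} \approx 29159.0$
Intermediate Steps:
$d = 7$ ($d = 2 \left(\left(5 - 2\right) + \frac{2}{4}\right) = 2 \left(3 + 2 \cdot \frac{1}{4}\right) = 2 \left(3 + \frac{1}{2}\right) = 2 \cdot \frac{7}{2} = 7$)
$\left(113 + \left(\frac{3}{5} + d\right)^{2}\right)^{2} = \left(113 + \left(\frac{3}{5} + 7\right)^{2}\right)^{2} = \left(113 + \left(\frac{38}{5}\right)^{2}\right)^{2} = \left(113 + \frac{1444}{25}\right)^{2} = \left(\frac{4269}{25}\right)^{2} = \frac{18224361}{625}$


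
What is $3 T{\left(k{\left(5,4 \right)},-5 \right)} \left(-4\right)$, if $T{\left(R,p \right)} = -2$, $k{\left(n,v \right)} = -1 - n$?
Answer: $24$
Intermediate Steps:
$3 T{\left(k{\left(5,4 \right)},-5 \right)} \left(-4\right) = 3 \left(-2\right) \left(-4\right) = \left(-6\right) \left(-4\right) = 24$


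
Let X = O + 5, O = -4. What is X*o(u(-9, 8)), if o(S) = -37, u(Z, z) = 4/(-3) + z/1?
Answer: -37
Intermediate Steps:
u(Z, z) = -4/3 + z (u(Z, z) = 4*(-⅓) + z*1 = -4/3 + z)
X = 1 (X = -4 + 5 = 1)
X*o(u(-9, 8)) = 1*(-37) = -37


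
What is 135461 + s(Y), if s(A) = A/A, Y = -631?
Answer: 135462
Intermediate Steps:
s(A) = 1
135461 + s(Y) = 135461 + 1 = 135462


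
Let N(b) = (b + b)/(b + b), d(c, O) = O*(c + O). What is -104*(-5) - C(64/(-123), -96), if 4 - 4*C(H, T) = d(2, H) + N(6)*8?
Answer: 7879297/15129 ≈ 520.81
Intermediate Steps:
d(c, O) = O*(O + c)
N(b) = 1 (N(b) = (2*b)/((2*b)) = (2*b)*(1/(2*b)) = 1)
C(H, T) = -1 - H*(2 + H)/4 (C(H, T) = 1 - (H*(H + 2) + 1*8)/4 = 1 - (H*(2 + H) + 8)/4 = 1 - (8 + H*(2 + H))/4 = 1 + (-2 - H*(2 + H)/4) = -1 - H*(2 + H)/4)
-104*(-5) - C(64/(-123), -96) = -104*(-5) - (-1 - 64/(-123)*(2 + 64/(-123))/4) = 520 - (-1 - 64*(-1/123)*(2 + 64*(-1/123))/4) = 520 - (-1 - ¼*(-64/123)*(2 - 64/123)) = 520 - (-1 - ¼*(-64/123)*182/123) = 520 - (-1 + 2912/15129) = 520 - 1*(-12217/15129) = 520 + 12217/15129 = 7879297/15129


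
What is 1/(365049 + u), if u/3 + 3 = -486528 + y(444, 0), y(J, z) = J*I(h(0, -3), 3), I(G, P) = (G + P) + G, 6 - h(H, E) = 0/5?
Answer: -1/1074564 ≈ -9.3061e-7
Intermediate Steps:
h(H, E) = 6 (h(H, E) = 6 - 0/5 = 6 - 1*0 = 6 + 0 = 6)
I(G, P) = P + 2*G
y(J, z) = 15*J (y(J, z) = J*(3 + 2*6) = J*(3 + 12) = J*15 = 15*J)
u = -1439613 (u = -9 + 3*(-486528 + 15*444) = -9 + 3*(-486528 + 6660) = -9 + 3*(-479868) = -9 - 1439604 = -1439613)
1/(365049 + u) = 1/(365049 - 1439613) = 1/(-1074564) = -1/1074564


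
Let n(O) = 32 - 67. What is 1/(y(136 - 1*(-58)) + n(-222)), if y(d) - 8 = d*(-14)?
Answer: -1/2743 ≈ -0.00036456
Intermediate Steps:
n(O) = -35
y(d) = 8 - 14*d (y(d) = 8 + d*(-14) = 8 - 14*d)
1/(y(136 - 1*(-58)) + n(-222)) = 1/((8 - 14*(136 - 1*(-58))) - 35) = 1/((8 - 14*(136 + 58)) - 35) = 1/((8 - 14*194) - 35) = 1/((8 - 2716) - 35) = 1/(-2708 - 35) = 1/(-2743) = -1/2743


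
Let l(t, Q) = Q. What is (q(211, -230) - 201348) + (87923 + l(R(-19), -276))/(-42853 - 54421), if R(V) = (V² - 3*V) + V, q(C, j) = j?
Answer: -19608386019/97274 ≈ -2.0158e+5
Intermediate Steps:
R(V) = V² - 2*V
(q(211, -230) - 201348) + (87923 + l(R(-19), -276))/(-42853 - 54421) = (-230 - 201348) + (87923 - 276)/(-42853 - 54421) = -201578 + 87647/(-97274) = -201578 + 87647*(-1/97274) = -201578 - 87647/97274 = -19608386019/97274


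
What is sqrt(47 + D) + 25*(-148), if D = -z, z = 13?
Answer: -3700 + sqrt(34) ≈ -3694.2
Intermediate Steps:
D = -13 (D = -1*13 = -13)
sqrt(47 + D) + 25*(-148) = sqrt(47 - 13) + 25*(-148) = sqrt(34) - 3700 = -3700 + sqrt(34)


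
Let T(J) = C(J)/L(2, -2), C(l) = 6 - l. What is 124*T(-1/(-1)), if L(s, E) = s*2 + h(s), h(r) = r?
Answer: 310/3 ≈ 103.33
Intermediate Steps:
L(s, E) = 3*s (L(s, E) = s*2 + s = 2*s + s = 3*s)
T(J) = 1 - J/6 (T(J) = (6 - J)/((3*2)) = (6 - J)/6 = (6 - J)*(⅙) = 1 - J/6)
124*T(-1/(-1)) = 124*(1 - (-1)/(6*(-1))) = 124*(1 - (-1)*(-1)/6) = 124*(1 - ⅙*1) = 124*(1 - ⅙) = 124*(⅚) = 310/3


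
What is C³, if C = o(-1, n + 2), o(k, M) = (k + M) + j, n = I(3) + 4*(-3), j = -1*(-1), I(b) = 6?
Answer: -64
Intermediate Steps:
j = 1
n = -6 (n = 6 + 4*(-3) = 6 - 12 = -6)
o(k, M) = 1 + M + k (o(k, M) = (k + M) + 1 = (M + k) + 1 = 1 + M + k)
C = -4 (C = 1 + (-6 + 2) - 1 = 1 - 4 - 1 = -4)
C³ = (-4)³ = -64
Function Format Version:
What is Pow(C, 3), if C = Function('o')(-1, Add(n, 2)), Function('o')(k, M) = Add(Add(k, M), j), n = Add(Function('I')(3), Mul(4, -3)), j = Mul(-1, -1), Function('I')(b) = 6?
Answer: -64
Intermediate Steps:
j = 1
n = -6 (n = Add(6, Mul(4, -3)) = Add(6, -12) = -6)
Function('o')(k, M) = Add(1, M, k) (Function('o')(k, M) = Add(Add(k, M), 1) = Add(Add(M, k), 1) = Add(1, M, k))
C = -4 (C = Add(1, Add(-6, 2), -1) = Add(1, -4, -1) = -4)
Pow(C, 3) = Pow(-4, 3) = -64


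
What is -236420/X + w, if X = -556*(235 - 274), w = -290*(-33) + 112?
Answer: 52427017/5421 ≈ 9671.1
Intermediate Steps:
w = 9682 (w = 9570 + 112 = 9682)
X = 21684 (X = -556*(-39) = 21684)
-236420/X + w = -236420/21684 + 9682 = -236420*1/21684 + 9682 = -59105/5421 + 9682 = 52427017/5421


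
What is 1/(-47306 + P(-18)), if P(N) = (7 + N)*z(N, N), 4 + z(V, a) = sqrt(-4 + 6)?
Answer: -23631/1116848201 + 11*sqrt(2)/2233696402 ≈ -2.1152e-5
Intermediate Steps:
z(V, a) = -4 + sqrt(2) (z(V, a) = -4 + sqrt(-4 + 6) = -4 + sqrt(2))
P(N) = (-4 + sqrt(2))*(7 + N) (P(N) = (7 + N)*(-4 + sqrt(2)) = (-4 + sqrt(2))*(7 + N))
1/(-47306 + P(-18)) = 1/(-47306 - (4 - sqrt(2))*(7 - 18)) = 1/(-47306 - 1*(4 - sqrt(2))*(-11)) = 1/(-47306 + (44 - 11*sqrt(2))) = 1/(-47262 - 11*sqrt(2))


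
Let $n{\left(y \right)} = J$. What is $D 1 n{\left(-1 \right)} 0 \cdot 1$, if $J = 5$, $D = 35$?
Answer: $0$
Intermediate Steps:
$n{\left(y \right)} = 5$
$D 1 n{\left(-1 \right)} 0 \cdot 1 = 35 \cdot 1 \cdot 5 \cdot 0 \cdot 1 = 35 \cdot 0 \cdot 1 = 35 \cdot 0 = 0$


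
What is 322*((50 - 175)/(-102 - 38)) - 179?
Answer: 217/2 ≈ 108.50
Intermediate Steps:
322*((50 - 175)/(-102 - 38)) - 179 = 322*(-125/(-140)) - 179 = 322*(-125*(-1/140)) - 179 = 322*(25/28) - 179 = 575/2 - 179 = 217/2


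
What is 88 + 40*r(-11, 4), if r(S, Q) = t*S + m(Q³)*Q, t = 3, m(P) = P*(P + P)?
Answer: 1309488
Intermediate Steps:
m(P) = 2*P² (m(P) = P*(2*P) = 2*P²)
r(S, Q) = 2*Q⁷ + 3*S (r(S, Q) = 3*S + (2*(Q³)²)*Q = 3*S + (2*Q⁶)*Q = 3*S + 2*Q⁷ = 2*Q⁷ + 3*S)
88 + 40*r(-11, 4) = 88 + 40*(2*4⁷ + 3*(-11)) = 88 + 40*(2*16384 - 33) = 88 + 40*(32768 - 33) = 88 + 40*32735 = 88 + 1309400 = 1309488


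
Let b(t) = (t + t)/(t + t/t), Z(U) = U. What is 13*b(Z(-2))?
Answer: 52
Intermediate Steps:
b(t) = 2*t/(1 + t) (b(t) = (2*t)/(t + 1) = (2*t)/(1 + t) = 2*t/(1 + t))
13*b(Z(-2)) = 13*(2*(-2)/(1 - 2)) = 13*(2*(-2)/(-1)) = 13*(2*(-2)*(-1)) = 13*4 = 52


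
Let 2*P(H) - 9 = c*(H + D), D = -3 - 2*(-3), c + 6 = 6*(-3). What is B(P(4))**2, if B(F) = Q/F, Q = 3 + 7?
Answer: 400/25281 ≈ 0.015822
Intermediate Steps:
c = -24 (c = -6 + 6*(-3) = -6 - 18 = -24)
D = 3 (D = -3 + 6 = 3)
Q = 10
P(H) = -63/2 - 12*H (P(H) = 9/2 + (-24*(H + 3))/2 = 9/2 + (-24*(3 + H))/2 = 9/2 + (-72 - 24*H)/2 = 9/2 + (-36 - 12*H) = -63/2 - 12*H)
B(F) = 10/F
B(P(4))**2 = (10/(-63/2 - 12*4))**2 = (10/(-63/2 - 48))**2 = (10/(-159/2))**2 = (10*(-2/159))**2 = (-20/159)**2 = 400/25281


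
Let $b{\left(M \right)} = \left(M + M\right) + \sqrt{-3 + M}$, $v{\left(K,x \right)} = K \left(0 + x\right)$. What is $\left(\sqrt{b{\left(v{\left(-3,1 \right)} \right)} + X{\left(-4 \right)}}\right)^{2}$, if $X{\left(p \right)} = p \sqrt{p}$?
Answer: $-6 - 8 i + i \sqrt{6} \approx -6.0 - 5.5505 i$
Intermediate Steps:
$X{\left(p \right)} = p^{\frac{3}{2}}$
$v{\left(K,x \right)} = K x$
$b{\left(M \right)} = \sqrt{-3 + M} + 2 M$ ($b{\left(M \right)} = 2 M + \sqrt{-3 + M} = \sqrt{-3 + M} + 2 M$)
$\left(\sqrt{b{\left(v{\left(-3,1 \right)} \right)} + X{\left(-4 \right)}}\right)^{2} = \left(\sqrt{\left(\sqrt{-3 - 3} + 2 \left(\left(-3\right) 1\right)\right) + \left(-4\right)^{\frac{3}{2}}}\right)^{2} = \left(\sqrt{\left(\sqrt{-3 - 3} + 2 \left(-3\right)\right) - 8 i}\right)^{2} = \left(\sqrt{\left(\sqrt{-6} - 6\right) - 8 i}\right)^{2} = \left(\sqrt{\left(i \sqrt{6} - 6\right) - 8 i}\right)^{2} = \left(\sqrt{\left(-6 + i \sqrt{6}\right) - 8 i}\right)^{2} = \left(\sqrt{-6 - 8 i + i \sqrt{6}}\right)^{2} = -6 - 8 i + i \sqrt{6}$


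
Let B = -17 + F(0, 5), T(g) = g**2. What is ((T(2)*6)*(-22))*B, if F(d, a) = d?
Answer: 8976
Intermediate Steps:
B = -17 (B = -17 + 0 = -17)
((T(2)*6)*(-22))*B = ((2**2*6)*(-22))*(-17) = ((4*6)*(-22))*(-17) = (24*(-22))*(-17) = -528*(-17) = 8976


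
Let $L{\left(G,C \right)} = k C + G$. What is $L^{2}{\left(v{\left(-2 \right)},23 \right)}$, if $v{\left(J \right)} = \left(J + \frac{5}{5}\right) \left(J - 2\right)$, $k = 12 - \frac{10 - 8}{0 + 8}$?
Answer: $\frac{1203409}{16} \approx 75213.0$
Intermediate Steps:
$k = \frac{47}{4}$ ($k = 12 - \frac{2}{8} = 12 - 2 \cdot \frac{1}{8} = 12 - \frac{1}{4} = \frac{47}{4} \approx 11.75$)
$v{\left(J \right)} = \left(1 + J\right) \left(-2 + J\right)$ ($v{\left(J \right)} = \left(J + 5 \cdot \frac{1}{5}\right) \left(-2 + J\right) = \left(J + 1\right) \left(-2 + J\right) = \left(1 + J\right) \left(-2 + J\right)$)
$L{\left(G,C \right)} = G + \frac{47 C}{4}$ ($L{\left(G,C \right)} = \frac{47 C}{4} + G = G + \frac{47 C}{4}$)
$L^{2}{\left(v{\left(-2 \right)},23 \right)} = \left(\left(-2 + \left(-2\right)^{2} - -2\right) + \frac{47}{4} \cdot 23\right)^{2} = \left(\left(-2 + 4 + 2\right) + \frac{1081}{4}\right)^{2} = \left(4 + \frac{1081}{4}\right)^{2} = \left(\frac{1097}{4}\right)^{2} = \frac{1203409}{16}$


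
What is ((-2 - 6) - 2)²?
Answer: 100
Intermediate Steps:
((-2 - 6) - 2)² = (-8 - 2)² = (-10)² = 100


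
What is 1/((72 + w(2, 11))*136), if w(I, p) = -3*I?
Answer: 1/8976 ≈ 0.00011141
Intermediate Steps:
1/((72 + w(2, 11))*136) = 1/((72 - 3*2)*136) = 1/((72 - 6)*136) = 1/(66*136) = 1/8976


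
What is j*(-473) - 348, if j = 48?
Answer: -23052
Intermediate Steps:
j*(-473) - 348 = 48*(-473) - 348 = -22704 - 348 = -23052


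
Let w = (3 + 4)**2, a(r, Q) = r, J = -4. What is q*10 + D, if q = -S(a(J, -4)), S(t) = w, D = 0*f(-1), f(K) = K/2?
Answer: -490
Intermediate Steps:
f(K) = K/2 (f(K) = K*(1/2) = K/2)
D = 0 (D = 0*((1/2)*(-1)) = 0*(-1/2) = 0)
w = 49 (w = 7**2 = 49)
S(t) = 49
q = -49 (q = -1*49 = -49)
q*10 + D = -49*10 + 0 = -490 + 0 = -490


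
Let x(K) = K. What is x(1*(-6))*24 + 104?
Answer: -40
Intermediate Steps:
x(1*(-6))*24 + 104 = (1*(-6))*24 + 104 = -6*24 + 104 = -144 + 104 = -40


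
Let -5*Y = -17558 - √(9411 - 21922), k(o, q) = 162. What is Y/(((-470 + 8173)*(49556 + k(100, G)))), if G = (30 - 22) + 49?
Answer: 8779/957444385 + I*√12511/1914888770 ≈ 9.1692e-6 + 5.8412e-8*I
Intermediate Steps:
G = 57 (G = 8 + 49 = 57)
Y = 17558/5 + I*√12511/5 (Y = -(-17558 - √(9411 - 21922))/5 = -(-17558 - √(-12511))/5 = -(-17558 - I*√12511)/5 = 17558/5 + I*√12511/5 ≈ 3511.6 + 22.371*I)
Y/(((-470 + 8173)*(49556 + k(100, G)))) = (17558/5 + I*√12511/5)/(((-470 + 8173)*(49556 + 162))) = (17558/5 + I*√12511/5)/((7703*49718)) = (17558/5 + I*√12511/5)/382977754 = (17558/5 + I*√12511/5)*(1/382977754) = 8779/957444385 + I*√12511/1914888770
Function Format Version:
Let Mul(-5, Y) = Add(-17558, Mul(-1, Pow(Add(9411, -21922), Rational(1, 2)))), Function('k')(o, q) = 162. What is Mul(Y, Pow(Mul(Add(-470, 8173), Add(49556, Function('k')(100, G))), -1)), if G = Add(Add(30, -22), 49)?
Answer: Add(Rational(8779, 957444385), Mul(Rational(1, 1914888770), I, Pow(12511, Rational(1, 2)))) ≈ Add(9.1692e-6, Mul(5.8412e-8, I))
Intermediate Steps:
G = 57 (G = Add(8, 49) = 57)
Y = Add(Rational(17558, 5), Mul(Rational(1, 5), I, Pow(12511, Rational(1, 2)))) (Y = Mul(Rational(-1, 5), Add(-17558, Mul(-1, Pow(Add(9411, -21922), Rational(1, 2))))) = Mul(Rational(-1, 5), Add(-17558, Mul(-1, Pow(-12511, Rational(1, 2))))) = Mul(Rational(-1, 5), Add(-17558, Mul(-1, Mul(I, Pow(12511, Rational(1, 2)))))) = Mul(Rational(-1, 5), Add(-17558, Mul(-1, I, Pow(12511, Rational(1, 2))))) = Add(Rational(17558, 5), Mul(Rational(1, 5), I, Pow(12511, Rational(1, 2)))) ≈ Add(3511.6, Mul(22.371, I)))
Mul(Y, Pow(Mul(Add(-470, 8173), Add(49556, Function('k')(100, G))), -1)) = Mul(Add(Rational(17558, 5), Mul(Rational(1, 5), I, Pow(12511, Rational(1, 2)))), Pow(Mul(Add(-470, 8173), Add(49556, 162)), -1)) = Mul(Add(Rational(17558, 5), Mul(Rational(1, 5), I, Pow(12511, Rational(1, 2)))), Pow(Mul(7703, 49718), -1)) = Mul(Add(Rational(17558, 5), Mul(Rational(1, 5), I, Pow(12511, Rational(1, 2)))), Pow(382977754, -1)) = Mul(Add(Rational(17558, 5), Mul(Rational(1, 5), I, Pow(12511, Rational(1, 2)))), Rational(1, 382977754)) = Add(Rational(8779, 957444385), Mul(Rational(1, 1914888770), I, Pow(12511, Rational(1, 2))))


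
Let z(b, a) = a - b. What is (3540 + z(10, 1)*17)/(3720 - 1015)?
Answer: 3387/2705 ≈ 1.2521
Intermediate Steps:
(3540 + z(10, 1)*17)/(3720 - 1015) = (3540 + (1 - 1*10)*17)/(3720 - 1015) = (3540 + (1 - 10)*17)/2705 = (3540 - 9*17)*(1/2705) = (3540 - 153)*(1/2705) = 3387*(1/2705) = 3387/2705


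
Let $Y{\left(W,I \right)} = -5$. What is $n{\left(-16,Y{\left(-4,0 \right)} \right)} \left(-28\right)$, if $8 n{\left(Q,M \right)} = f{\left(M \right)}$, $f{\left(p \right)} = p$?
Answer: $\frac{35}{2} \approx 17.5$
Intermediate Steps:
$n{\left(Q,M \right)} = \frac{M}{8}$
$n{\left(-16,Y{\left(-4,0 \right)} \right)} \left(-28\right) = \frac{1}{8} \left(-5\right) \left(-28\right) = \left(- \frac{5}{8}\right) \left(-28\right) = \frac{35}{2}$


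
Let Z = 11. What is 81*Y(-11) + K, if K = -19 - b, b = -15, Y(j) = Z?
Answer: 887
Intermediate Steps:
Y(j) = 11
K = -4 (K = -19 - 1*(-15) = -19 + 15 = -4)
81*Y(-11) + K = 81*11 - 4 = 891 - 4 = 887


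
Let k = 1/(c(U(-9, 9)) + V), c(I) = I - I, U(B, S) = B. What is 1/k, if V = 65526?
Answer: 65526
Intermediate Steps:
c(I) = 0
k = 1/65526 (k = 1/(0 + 65526) = 1/65526 ≈ 1.5261e-5)
1/k = 1/(1/65526) = 65526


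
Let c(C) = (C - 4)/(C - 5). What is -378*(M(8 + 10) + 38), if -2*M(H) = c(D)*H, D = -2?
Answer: -11448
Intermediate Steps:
c(C) = (-4 + C)/(-5 + C)
M(H) = -3*H/7 (M(H) = -(-4 - 2)/(-5 - 2)*H/2 = --6/(-7)*H/2 = -(-⅐*(-6))*H/2 = -3*H/7)
-378*(M(8 + 10) + 38) = -378*(-3*(8 + 10)/7 + 38) = -378*(-3/7*18 + 38) = -378*(-54/7 + 38) = -378*212/7 = -11448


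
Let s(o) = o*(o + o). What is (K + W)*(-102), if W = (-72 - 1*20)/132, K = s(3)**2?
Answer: -362746/11 ≈ -32977.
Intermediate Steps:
s(o) = 2*o**2 (s(o) = o*(2*o) = 2*o**2)
K = 324 (K = (2*3**2)**2 = (2*9)**2 = 18**2 = 324)
W = -23/33 (W = (-72 - 20)*(1/132) = -92*1/132 = -23/33 ≈ -0.69697)
(K + W)*(-102) = (324 - 23/33)*(-102) = (10669/33)*(-102) = -362746/11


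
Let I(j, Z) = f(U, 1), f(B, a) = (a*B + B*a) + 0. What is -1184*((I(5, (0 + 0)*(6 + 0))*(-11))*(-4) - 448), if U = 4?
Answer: 113664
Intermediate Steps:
f(B, a) = 2*B*a (f(B, a) = (B*a + B*a) + 0 = 2*B*a + 0 = 2*B*a)
I(j, Z) = 8 (I(j, Z) = 2*4*1 = 8)
-1184*((I(5, (0 + 0)*(6 + 0))*(-11))*(-4) - 448) = -1184*((8*(-11))*(-4) - 448) = -1184*(-88*(-4) - 448) = -1184*(352 - 448) = -1184*(-96) = 113664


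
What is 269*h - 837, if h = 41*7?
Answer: 76366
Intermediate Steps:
h = 287
269*h - 837 = 269*287 - 837 = 77203 - 837 = 76366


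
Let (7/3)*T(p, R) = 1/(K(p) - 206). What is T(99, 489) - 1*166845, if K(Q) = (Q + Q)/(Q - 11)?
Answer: -951850737/5705 ≈ -1.6685e+5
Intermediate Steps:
K(Q) = 2*Q/(-11 + Q) (K(Q) = (2*Q)/(-11 + Q) = 2*Q/(-11 + Q))
T(p, R) = 3/(7*(-206 + 2*p/(-11 + p))) (T(p, R) = 3/(7*(2*p/(-11 + p) - 206)) = 3/(7*(-206 + 2*p/(-11 + p))))
T(99, 489) - 1*166845 = 3*(-11 + 99)/(14*(1133 - 102*99)) - 1*166845 = (3/14)*88/(1133 - 10098) - 166845 = (3/14)*88/(-8965) - 166845 = (3/14)*(-1/8965)*88 - 166845 = -12/5705 - 166845 = -951850737/5705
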